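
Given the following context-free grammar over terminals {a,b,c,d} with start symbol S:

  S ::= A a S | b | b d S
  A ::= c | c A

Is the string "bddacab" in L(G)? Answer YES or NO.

Convert to CNF:
  S -> A X4 | T2 X5 | b
  A -> T0 A | c
  T0 -> c
  T1 -> a
  T2 -> b
  T3 -> d
  X4 -> T1 S
  X5 -> T3 S

Fill CYK table bottom-up:
  [0..0]={S,T2}  "b"  orig:{S}
  [1..1]={T3}  "d"  orig:{}
  [2..2]={T3}  "d"  orig:{}
  [3..3]={T1}  "a"  orig:{}
  [4..4]={A,T0}  "c"  orig:{A}
  [5..5]={T1}  "a"  orig:{}
  [6..6]={S,T2}  "b"  orig:{S}
  [0..1]=∅  "bd"
  [1..2]=∅  "dd"
  [2..3]=∅  "da"
  [3..4]=∅  "ac"
  [4..5]=∅  "ca"
  [5..6]={X4}  "ab"  orig:{}
  [0..2]=∅  "bdd"
  [1..3]=∅  "dda"
  [2..4]=∅  "dac"
  [3..5]=∅  "aca"
  [4..6]={S}  "cab"
  [0..3]=∅  "bdda"
  [1..4]=∅  "ddac"
  [2..5]=∅  "daca"
  [3..6]={X4}  "acab"  orig:{}
  [0..4]=∅  "bddac"
  [1..5]=∅  "ddaca"
  [2..6]=∅  "dacab"
  [0..5]=∅  "bddaca"
  [1..6]=∅  "ddacab"
  [0..6]=∅  "bddacab"

S ∉ T[0,6] ⇒ NO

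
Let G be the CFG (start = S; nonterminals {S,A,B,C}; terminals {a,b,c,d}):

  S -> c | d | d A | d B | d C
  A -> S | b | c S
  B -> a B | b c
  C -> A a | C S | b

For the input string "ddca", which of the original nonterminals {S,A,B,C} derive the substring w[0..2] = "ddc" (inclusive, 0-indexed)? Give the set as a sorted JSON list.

Convert to CNF:
  S -> T1 A | T1 B | T1 C | c | d
  A -> T0 S | T1 A | T1 B | T1 C | b | c | d
  B -> T2 B | T3 T0
  C -> A T2 | C S | b
  T0 -> c
  T1 -> d
  T2 -> a
  T3 -> b

Fill CYK table bottom-up — only the sub-triangle for w[0..2]:
  [0..0]={A,S,T1}  "d"  orig:{A,S}
  [1..1]={A,S,T1}  "d"  orig:{A,S}
  [2..2]={A,S,T0}  "c"  orig:{A,S}
  [0..1]={A,S}  "dd"
  [1..2]={A,S}  "dc"
  [0..2]={A,S}  "ddc"

Original NTs in T[0,2] deriving "ddc": ["A", "S"]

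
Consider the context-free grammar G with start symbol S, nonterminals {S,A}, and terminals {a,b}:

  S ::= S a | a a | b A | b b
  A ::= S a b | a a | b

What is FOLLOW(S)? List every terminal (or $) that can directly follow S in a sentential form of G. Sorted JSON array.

FIRST sets, iterate to fixpoint:
round 1:
  A via A→a a: +{a}
  A via A→b: +{b}
  S via S→a a: +{a}
  S via S→b A: +{b}
  FIRST(S)={a,b}  FIRST(A)={a,b}
round 2: (no change)
  FIRST(S)={a,b}  FIRST(A)={a,b}

Compute FOLLOW by fixpoint:
initialize: $ ∈ FOLLOW(S)
[1]
  A→S a b: FOLLOW(S) ⊇ FIRST(a) = {a}; new: +{a}
  S→b A: FOLLOW(A) ⊇ FOLLOW(S) ⊇ {$,a}; new: +{$,a}
  S: {$,a}  A: {$,a}
[2] (stable)
  S: {$,a}  A: {$,a}

FOLLOW(S) = ["$", "a"]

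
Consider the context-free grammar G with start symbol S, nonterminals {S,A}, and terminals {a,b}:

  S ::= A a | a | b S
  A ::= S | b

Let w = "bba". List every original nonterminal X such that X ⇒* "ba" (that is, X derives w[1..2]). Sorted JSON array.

CNF form of G:
  S -> A T0 | T1 S | a
  A -> A T0 | T1 S | a | b
  T0 -> a
  T1 -> b

CYK fill, restricted to cells inside w[1..2]:
  T[1,1] 'b' = {A,T1}  orig:{A}
  T[2,2] 'a' = {A,S,T0}  orig:{A,S}
  T[1,2] 'ba' = {A,S}

Original NTs in T[1,2] deriving "ba": ["A", "S"]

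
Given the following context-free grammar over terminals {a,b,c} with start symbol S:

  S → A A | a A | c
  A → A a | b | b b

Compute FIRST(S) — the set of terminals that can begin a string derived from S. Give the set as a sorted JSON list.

FIRST iteration:
[1]
  A via A→b: +{b}
  S via S→A A: +{b}
  S via S→a A: +{a}
  S via S→c: +{c}
  S: {a,b,c}  A: {b}
[2] (no change)
  S: {a,b,c}  A: {b}

FIRST(S) = ["a", "b", "c"]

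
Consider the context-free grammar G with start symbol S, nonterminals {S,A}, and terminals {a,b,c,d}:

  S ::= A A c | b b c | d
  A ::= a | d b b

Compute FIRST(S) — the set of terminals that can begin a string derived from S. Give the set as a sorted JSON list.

FIRST sets, iterate to fixpoint:
[1]
  A via A→a: +{a}
  A via A→d b b: +{d}
  S via S→A A c: +{a,d}
  S via S→b b c: +{b}
  FIRST(S)={a,b,d}  FIRST(A)={a,d}
[2] — fixpoint
  FIRST(S)={a,b,d}  FIRST(A)={a,d}

FIRST(S) = ["a", "b", "d"]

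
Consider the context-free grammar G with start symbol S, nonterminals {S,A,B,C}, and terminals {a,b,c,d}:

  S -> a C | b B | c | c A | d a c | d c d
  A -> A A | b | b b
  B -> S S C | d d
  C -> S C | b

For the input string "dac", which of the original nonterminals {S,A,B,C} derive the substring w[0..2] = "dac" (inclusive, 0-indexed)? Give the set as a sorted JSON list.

Convert to CNF:
  S -> T0 B | T1 X5 | T1 X6 | T2 C | T3 A | c
  A -> A A | T0 T0 | b
  B -> S X4 | T1 T1
  C -> S C | b
  T0 -> b
  T1 -> d
  T2 -> a
  T3 -> c
  X4 -> S C
  X5 -> T2 T3
  X6 -> T3 T1

CYK fill, restricted to cells inside w[0..2]:
  [0..0]={T1}  "d"  orig:{}
  [1..1]={T2}  "a"  orig:{}
  [2..2]={S,T3}  "c"  orig:{S}
  [0..1]=∅  "da"
  [1..2]={X5}  "ac"  orig:{}
  [0..2]={S}  "dac"

Original NTs in T[0,2] deriving "dac": ["S"]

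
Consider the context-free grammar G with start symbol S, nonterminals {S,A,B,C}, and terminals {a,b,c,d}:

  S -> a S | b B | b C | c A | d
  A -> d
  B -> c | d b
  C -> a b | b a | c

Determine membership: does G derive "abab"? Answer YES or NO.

Convert to CNF:
  S -> T1 B | T1 C | T2 S | T3 A | d
  A -> d
  B -> T0 T1 | c
  C -> T1 T2 | T2 T1 | c
  T0 -> d
  T1 -> b
  T2 -> a
  T3 -> c

CYK table (by increasing span):
  [0..0]={T2}  "a"  orig:{}
  [1..1]={T1}  "b"  orig:{}
  [2..2]={T2}  "a"  orig:{}
  [3..3]={T1}  "b"  orig:{}
  [0..1]={C}  "ab"
  [1..2]={C}  "ba"
  [2..3]={C}  "ab"
  [0..2]=∅  "aba"
  [1..3]={S}  "bab"
  [0..3]={S}  "abab"

S ∈ T[0,3] ⇒ YES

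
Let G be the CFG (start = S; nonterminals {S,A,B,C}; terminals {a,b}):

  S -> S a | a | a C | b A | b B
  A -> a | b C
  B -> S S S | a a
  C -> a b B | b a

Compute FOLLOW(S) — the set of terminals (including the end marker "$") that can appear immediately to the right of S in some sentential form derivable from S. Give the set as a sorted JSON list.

Compute FIRST by fixpoint:
round 1:
  A via A→a: +{a}
  A via A→b C: +{b}
  B via B→a a: +{a}
  C via C→a b B: +{a}
  C via C→b a: +{b}
  S via S→a: +{a}
  S via S→b A: +{b}
  FIRST(S)={a,b}  FIRST(A)={a,b}  FIRST(B)={a}  FIRST(C)={a,b}
round 2:
  B via B→S S S: +{b}
  FIRST(S)={a,b}  FIRST(A)={a,b}  FIRST(B)={a,b}  FIRST(C)={a,b}
round 3: — fixpoint
  FIRST(S)={a,b}  FIRST(A)={a,b}  FIRST(B)={a,b}  FIRST(C)={a,b}

FOLLOW iteration:
initialize: $ ∈ FOLLOW(S)
iter 1:
  B→S S S: FOLLOW(S) ⊇ FIRST(S) = {a,b}; new: +{a,b}
  S→a C: FOLLOW(C) ⊇ FOLLOW(S) ⊇ {$,a,b}; new: +{$,a,b}
  S→b A: FOLLOW(A) ⊇ FOLLOW(S) ⊇ {$,a,b}; new: +{$,a,b}
  S→b B: FOLLOW(B) ⊇ FOLLOW(S) ⊇ {$,a,b}; new: +{$,a,b}
  FOLLOW[S]={$,a,b}  FOLLOW[A]={$,a,b}  FOLLOW[B]={$,a,b}  FOLLOW[C]={$,a,b}
iter 2: (no change)
  FOLLOW[S]={$,a,b}  FOLLOW[A]={$,a,b}  FOLLOW[B]={$,a,b}  FOLLOW[C]={$,a,b}

FOLLOW(S) = ["$", "a", "b"]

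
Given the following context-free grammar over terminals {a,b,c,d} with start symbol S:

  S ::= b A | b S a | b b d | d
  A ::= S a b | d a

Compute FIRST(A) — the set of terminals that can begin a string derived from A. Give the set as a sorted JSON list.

Compute FIRST by fixpoint:
round 1:
  A via A→d a: +{d}
  S via S→b A: +{b}
  S via S→d: +{d}
  FIRST(S)={b,d}  FIRST(A)={d}
round 2:
  A via A→S a b: +{b}
  FIRST(S)={b,d}  FIRST(A)={b,d}
round 3: (no change)
  FIRST(S)={b,d}  FIRST(A)={b,d}

FIRST(A) = ["b", "d"]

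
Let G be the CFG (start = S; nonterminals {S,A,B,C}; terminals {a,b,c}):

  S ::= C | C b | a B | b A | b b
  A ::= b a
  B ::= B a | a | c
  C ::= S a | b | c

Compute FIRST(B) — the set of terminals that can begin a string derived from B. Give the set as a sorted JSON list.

FIRST sets, iterate to fixpoint:
[1]
  A via A→b a: +{b}
  B via B→a: +{a}
  B via B→c: +{c}
  C via C→b: +{b}
  C via C→c: +{c}
  S via S→C: +{b,c}
  S via S→a B: +{a}
  S: {a,b,c}  A: {b}  B: {a,c}  C: {b,c}
[2]
  C via C→S a: +{a}
  S: {a,b,c}  A: {b}  B: {a,c}  C: {a,b,c}
[3] done
  S: {a,b,c}  A: {b}  B: {a,c}  C: {a,b,c}

FIRST(B) = ["a", "c"]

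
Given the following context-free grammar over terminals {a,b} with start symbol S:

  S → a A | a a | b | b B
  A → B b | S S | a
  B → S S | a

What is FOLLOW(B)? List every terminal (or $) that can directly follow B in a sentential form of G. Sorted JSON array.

FIRST iteration:
[1]
  A via A→a: +{a}
  B via B→a: +{a}
  S via S→a A: +{a}
  S via S→b: +{b}
  FIRST[S]={a,b}  FIRST[A]={a}  FIRST[B]={a}
[2]
  A via A→S S: +{b}
  B via B→S S: +{b}
  FIRST[S]={a,b}  FIRST[A]={a,b}  FIRST[B]={a,b}
[3] (no change)
  FIRST[S]={a,b}  FIRST[A]={a,b}  FIRST[B]={a,b}

FOLLOW sets:
seed FOLLOW(S) with $
[1]
  A→B b: FOLLOW(B) ⊇ FIRST(b) = {b}; new: +{b}
  A→S S: FOLLOW(S) ⊇ FIRST(S) = {a,b}; new: +{a,b}
  S→a A: FOLLOW(A) ⊇ FOLLOW(S) ⊇ {$,a,b}; new: +{$,a,b}
  S→b B: FOLLOW(B) ⊇ FOLLOW(S) ⊇ {$,a,b}; new: +{$,a}
  S: {$,a,b}  A: {$,a,b}  B: {$,a,b}
[2] (no change)
  S: {$,a,b}  A: {$,a,b}  B: {$,a,b}

FOLLOW(B) = ["$", "a", "b"]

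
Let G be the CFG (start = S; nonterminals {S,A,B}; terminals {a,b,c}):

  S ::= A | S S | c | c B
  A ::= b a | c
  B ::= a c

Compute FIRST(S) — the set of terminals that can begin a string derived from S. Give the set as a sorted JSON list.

FIRST sets, iterate to fixpoint:
round 1:
  A via A→b a: +{b}
  A via A→c: +{c}
  B via B→a c: +{a}
  S via S→A: +{b,c}
  S: {b,c}  A: {b,c}  B: {a}
round 2: done
  S: {b,c}  A: {b,c}  B: {a}

FIRST(S) = ["b", "c"]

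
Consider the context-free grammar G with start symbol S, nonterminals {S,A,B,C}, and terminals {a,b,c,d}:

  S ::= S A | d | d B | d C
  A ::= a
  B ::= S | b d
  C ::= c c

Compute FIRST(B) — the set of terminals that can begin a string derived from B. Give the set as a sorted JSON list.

Compute FIRST by fixpoint:
pass 1:
  A via A→a: +{a}
  B via B→b d: +{b}
  C via C→c c: +{c}
  S via S→d: +{d}
  FIRST(S)={d}  FIRST(A)={a}  FIRST(B)={b}  FIRST(C)={c}
pass 2:
  B via B→S: +{d}
  FIRST(S)={d}  FIRST(A)={a}  FIRST(B)={b,d}  FIRST(C)={c}
pass 3: — fixpoint
  FIRST(S)={d}  FIRST(A)={a}  FIRST(B)={b,d}  FIRST(C)={c}

FIRST(B) = ["b", "d"]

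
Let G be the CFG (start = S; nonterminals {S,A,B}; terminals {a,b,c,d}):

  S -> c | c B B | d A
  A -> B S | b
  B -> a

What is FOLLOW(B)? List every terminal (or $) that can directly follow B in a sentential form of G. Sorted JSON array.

Compute FIRST by fixpoint:
[1]
  A via A→b: +{b}
  B via B→a: +{a}
  S via S→c: +{c}
  S via S→d A: +{d}
  FIRST(S)={c,d}  FIRST(A)={b}  FIRST(B)={a}
[2]
  A via A→B S: +{a}
  FIRST(S)={c,d}  FIRST(A)={a,b}  FIRST(B)={a}
[3] (stable)
  FIRST(S)={c,d}  FIRST(A)={a,b}  FIRST(B)={a}

FOLLOW iteration:
initialize: $ ∈ FOLLOW(S)
[1]
  A→B S: FOLLOW(B) ⊇ FIRST(S) = {c,d}; new: +{c,d}
  S→c B B: FOLLOW(B) ⊇ FIRST(B) = {a}; new: +{a}
  S→c B B: FOLLOW(B) ⊇ FOLLOW(S) ⊇ {$}; new: +{$}
  S→d A: FOLLOW(A) ⊇ FOLLOW(S) ⊇ {$}; new: +{$}
  FOLLOW[S]={$}  FOLLOW[A]={$}  FOLLOW[B]={$,a,c,d}
[2] (no change)
  FOLLOW[S]={$}  FOLLOW[A]={$}  FOLLOW[B]={$,a,c,d}

FOLLOW(B) = ["$", "a", "c", "d"]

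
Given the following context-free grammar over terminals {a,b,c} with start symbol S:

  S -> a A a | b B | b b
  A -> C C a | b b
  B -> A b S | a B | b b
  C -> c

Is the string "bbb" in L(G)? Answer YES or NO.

Convert to CNF:
  S -> T0 X4 | T1 B | T1 T1
  A -> C X2 | T1 T1
  B -> A X3 | T0 B | T1 T1
  C -> c
  T0 -> a
  T1 -> b
  X2 -> C T0
  X3 -> T1 S
  X4 -> A T0

Fill CYK table bottom-up:
  cell(0,0) b: {T1}  orig:{}
  cell(1,1) b: {T1}  orig:{}
  cell(2,2) b: {T1}  orig:{}
  cell(0,1) bb: {A,B,S}
  cell(1,2) bb: {A,B,S}
  cell(0,2) bbb: {S,X3}  orig:{S}

S ∈ T[0,2] ⇒ YES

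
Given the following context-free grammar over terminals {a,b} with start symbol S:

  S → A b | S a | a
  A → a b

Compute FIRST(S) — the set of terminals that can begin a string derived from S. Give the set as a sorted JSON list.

Compute FIRST by fixpoint:
round 1:
  A via A→a b: +{a}
  S via S→A b: +{a}
  S: {a}  A: {a}
round 2: done
  S: {a}  A: {a}

FIRST(S) = ["a"]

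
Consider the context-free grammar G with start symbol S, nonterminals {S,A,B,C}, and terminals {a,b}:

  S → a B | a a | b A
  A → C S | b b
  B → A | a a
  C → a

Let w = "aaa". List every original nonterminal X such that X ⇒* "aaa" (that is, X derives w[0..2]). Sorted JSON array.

CNF form of G:
  S -> T0 A | T1 B | T1 T1
  A -> C S | T0 T0
  B -> C S | T0 T0 | T1 T1
  C -> a
  T0 -> b
  T1 -> a

CYK table (by increasing span) — only the sub-triangle for w[0..2]:
  T[0,0] 'a' = {C,T1}  orig:{C}
  T[1,1] 'a' = {C,T1}  orig:{C}
  T[2,2] 'a' = {C,T1}  orig:{C}
  T[0,1] 'aa' = {B,S}
  T[1,2] 'aa' = {B,S}
  T[0,2] 'aaa' = {A,B,S}

Original NTs in T[0,2] deriving "aaa": ["A", "B", "S"]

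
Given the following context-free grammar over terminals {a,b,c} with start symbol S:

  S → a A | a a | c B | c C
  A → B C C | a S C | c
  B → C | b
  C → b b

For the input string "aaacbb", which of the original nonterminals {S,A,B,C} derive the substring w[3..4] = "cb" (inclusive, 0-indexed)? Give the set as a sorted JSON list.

Convert to CNF:
  S -> T0 A | T0 T0 | T2 B | T2 C
  A -> B X3 | T0 X4 | c
  B -> T1 T1 | b
  C -> T1 T1
  T0 -> a
  T1 -> b
  T2 -> c
  X3 -> C C
  X4 -> S C

CYK table (by increasing span) — only the sub-triangle for w[3..4]:
  cell(3,3) c: {A,T2}  orig:{A}
  cell(4,4) b: {B,T1}  orig:{B}
  cell(3,4) cb: {S}

Original NTs in T[3,4] deriving "cb": ["S"]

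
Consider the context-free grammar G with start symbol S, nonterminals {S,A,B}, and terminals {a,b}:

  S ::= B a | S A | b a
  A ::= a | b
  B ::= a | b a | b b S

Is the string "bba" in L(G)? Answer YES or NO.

CNF form of G:
  S -> B T1 | S A | T0 T1
  A -> a | b
  B -> T0 T1 | T0 X2 | a
  T0 -> b
  T1 -> a
  X2 -> T0 S

CYK table (by increasing span):
  [0..0]={A,T0}  "b"  orig:{A}
  [1..1]={A,T0}  "b"  orig:{A}
  [2..2]={A,B,T1}  "a"  orig:{A,B}
  [0..1]=∅  "bb"
  [1..2]={B,S}  "ba"
  [0..2]={X2}  "bba"  orig:{}

S ∉ T[0,2] ⇒ NO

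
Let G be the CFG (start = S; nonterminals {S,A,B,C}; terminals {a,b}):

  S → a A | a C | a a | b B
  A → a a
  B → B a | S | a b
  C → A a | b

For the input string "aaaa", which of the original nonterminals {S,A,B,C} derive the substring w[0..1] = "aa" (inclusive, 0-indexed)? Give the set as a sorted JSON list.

Convert to CNF:
  S -> T0 A | T0 C | T0 T0 | T1 B
  A -> T0 T0
  B -> B T0 | T0 A | T0 C | T0 T0 | T0 T1 | T1 B
  C -> A T0 | b
  T0 -> a
  T1 -> b

CYK table (by increasing span), restricted to cells inside w[0..1]:
  cell(0,0) a: {T0}  orig:{}
  cell(1,1) a: {T0}  orig:{}
  cell(0,1) aa: {A,B,S}

Original NTs in T[0,1] deriving "aa": ["A", "B", "S"]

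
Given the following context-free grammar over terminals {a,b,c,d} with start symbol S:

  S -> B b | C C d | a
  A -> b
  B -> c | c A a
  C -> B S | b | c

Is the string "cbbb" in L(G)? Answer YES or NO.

Convert to CNF:
  S -> B T2 | C X5 | a
  A -> b
  B -> T0 X4 | c
  C -> B S | b | c
  T0 -> c
  T1 -> a
  T2 -> b
  T3 -> d
  X4 -> A T1
  X5 -> C T3

CYK table (by increasing span):
  T[0,0] 'c' = {B,C,T0}  orig:{B,C}
  T[1,1] 'b' = {A,C,T2}  orig:{A,C}
  T[2,2] 'b' = {A,C,T2}  orig:{A,C}
  T[3,3] 'b' = {A,C,T2}  orig:{A,C}
  T[0,1] 'cb' = {S}
  T[1,2] 'bb' = ∅
  T[2,3] 'bb' = ∅
  T[0,2] 'cbb' = ∅
  T[1,3] 'bbb' = ∅
  T[0,3] 'cbbb' = ∅

S ∉ T[0,3] ⇒ NO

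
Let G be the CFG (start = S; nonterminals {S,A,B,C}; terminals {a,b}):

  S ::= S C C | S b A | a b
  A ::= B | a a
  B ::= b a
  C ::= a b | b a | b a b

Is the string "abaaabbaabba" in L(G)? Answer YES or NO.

Convert to CNF:
  S -> S X3 | S X4 | T0 T1
  A -> T0 T0 | T1 T0
  B -> T1 T0
  C -> T0 T1 | T1 T0 | T1 X2
  T0 -> a
  T1 -> b
  X2 -> T0 T1
  X3 -> C C
  X4 -> T1 A

Fill CYK table bottom-up:
  [0..0]={T0}  "a"  orig:{}
  [1..1]={T1}  "b"  orig:{}
  [2..2]={T0}  "a"  orig:{}
  [3..3]={T0}  "a"  orig:{}
  [4..4]={T0}  "a"  orig:{}
  [5..5]={T1}  "b"  orig:{}
  [6..6]={T1}  "b"  orig:{}
  [7..7]={T0}  "a"  orig:{}
  [8..8]={T0}  "a"  orig:{}
  [9..9]={T1}  "b"  orig:{}
  [10..10]={T1}  "b"  orig:{}
  [11..11]={T0}  "a"  orig:{}
  [0..1]={C,S,X2}  "ab"  orig:{C,S}
  [1..2]={A,B,C}  "ba"
  [2..3]={A}  "aa"
  [3..4]={A}  "aa"
  [4..5]={C,S,X2}  "ab"  orig:{C,S}
  [5..6]=∅  "bb"
  [6..7]={A,B,C}  "ba"
  [7..8]={A}  "aa"
  [8..9]={C,S,X2}  "ab"  orig:{C,S}
  [9..10]=∅  "bb"
  [10..11]={A,B,C}  "ba"
  [0..2]=∅  "aba"
  [1..3]={X4}  "baa"  orig:{}
  [2..4]=∅  "aaa"
  [3..5]=∅  "aab"
  [4..6]=∅  "abb"
  [5..7]={X4}  "bba"  orig:{}
  [6..8]={X4}  "baa"  orig:{}
  [7..9]=∅  "aab"
  [8..10]=∅  "abb"
  [9..11]={X4}  "bba"  orig:{}
  [0..3]=∅  "abaa"
  [1..4]=∅  "baaa"
  [2..5]=∅  "aaab"
  [3..6]=∅  "aabb"
  [4..7]={X3}  "abba"  orig:{}
  [5..8]=∅  "bbaa"
  [6..9]={X3}  "baab"  orig:{}
  [7..10]=∅  "aabb"
  [8..11]={X3}  "abba"  orig:{}
  [0..4]=∅  "abaaa"
  [1..5]=∅  "baaab"
  [2..6]=∅  "aaabb"
  [3..7]=∅  "aabba"
  [4..8]={S}  "abbaa"
  [5..9]=∅  "bbaab"
  [6..10]=∅  "baabb"
  [7..11]=∅  "aabba"
  [0..5]=∅  "abaaab"
  [1..6]=∅  "baaabb"
  [2..7]=∅  "aaabba"
  [3..8]=∅  "aabbaa"
  [4..9]={S}  "abbaab"
  [5..10]=∅  "bbaabb"
  [6..11]=∅  "baabba"
  [0..6]=∅  "abaaabb"
  [1..7]=∅  "baaabba"
  [2..8]=∅  "aaabbaa"
  [3..9]=∅  "aabbaab"
  [4..10]=∅  "abbaabb"
  [5..11]=∅  "bbaabba"
  [0..7]=∅  "abaaabba"
  [1..8]=∅  "baaabbaa"
  [2..9]=∅  "aaabbaab"
  [3..10]=∅  "aabbaabb"
  [4..11]={S}  "abbaabba"
  [0..8]=∅  "abaaabbaa"
  [1..9]=∅  "baaabbaab"
  [2..10]=∅  "aaabbaabb"
  [3..11]=∅  "aabbaabba"
  [0..9]=∅  "abaaabbaab"
  [1..10]=∅  "baaabbaabb"
  [2..11]=∅  "aaabbaabba"
  [0..10]=∅  "abaaabbaabb"
  [1..11]=∅  "baaabbaabba"
  [0..11]=∅  "abaaabbaabba"

S ∉ T[0,11] ⇒ NO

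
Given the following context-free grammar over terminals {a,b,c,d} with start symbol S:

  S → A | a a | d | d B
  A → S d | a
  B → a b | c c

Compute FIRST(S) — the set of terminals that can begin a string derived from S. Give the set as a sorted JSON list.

Compute FIRST by fixpoint:
round 1:
  A via A→a: +{a}
  B via B→a b: +{a}
  B via B→c c: +{c}
  S via S→A: +{a}
  S via S→d: +{d}
  FIRST[S]={a,d}  FIRST[A]={a}  FIRST[B]={a,c}
round 2:
  A via A→S d: +{d}
  FIRST[S]={a,d}  FIRST[A]={a,d}  FIRST[B]={a,c}
round 3: (no change)
  FIRST[S]={a,d}  FIRST[A]={a,d}  FIRST[B]={a,c}

FIRST(S) = ["a", "d"]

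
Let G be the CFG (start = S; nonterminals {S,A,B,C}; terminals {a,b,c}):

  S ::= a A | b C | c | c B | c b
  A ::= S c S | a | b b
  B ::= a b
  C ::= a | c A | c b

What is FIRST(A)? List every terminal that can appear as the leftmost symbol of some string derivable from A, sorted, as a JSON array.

FIRST iteration:
pass 1:
  A via A→a: +{a}
  A via A→b b: +{b}
  B via B→a b: +{a}
  C via C→a: +{a}
  C via C→c A: +{c}
  S via S→a A: +{a}
  S via S→b C: +{b}
  S via S→c: +{c}
  S: {a,b,c}  A: {a,b}  B: {a}  C: {a,c}
pass 2:
  A via A→S c S: +{c}
  S: {a,b,c}  A: {a,b,c}  B: {a}  C: {a,c}
pass 3: (no change)
  S: {a,b,c}  A: {a,b,c}  B: {a}  C: {a,c}

FIRST(A) = ["a", "b", "c"]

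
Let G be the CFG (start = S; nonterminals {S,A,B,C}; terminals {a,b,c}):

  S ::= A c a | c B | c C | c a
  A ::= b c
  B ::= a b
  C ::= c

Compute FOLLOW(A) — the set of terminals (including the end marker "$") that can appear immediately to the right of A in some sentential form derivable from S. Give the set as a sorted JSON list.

FIRST iteration:
pass 1:
  A via A→b c: +{b}
  B via B→a b: +{a}
  C via C→c: +{c}
  S via S→A c a: +{b}
  S via S→c B: +{c}
  FIRST[S]={b,c}  FIRST[A]={b}  FIRST[B]={a}  FIRST[C]={c}
pass 2: — fixpoint
  FIRST[S]={b,c}  FIRST[A]={b}  FIRST[B]={a}  FIRST[C]={c}

FOLLOW iteration:
FOLLOW(S) := {$}
round 1:
  S→A c a: FOLLOW(A) ⊇ FIRST(c) = {c}; new: +{c}
  S→c B: FOLLOW(B) ⊇ FOLLOW(S) ⊇ {$}; new: +{$}
  S→c C: FOLLOW(C) ⊇ FOLLOW(S) ⊇ {$}; new: +{$}
  FOLLOW(S)={$}  FOLLOW(A)={c}  FOLLOW(B)={$}  FOLLOW(C)={$}
round 2: (no change)
  FOLLOW(S)={$}  FOLLOW(A)={c}  FOLLOW(B)={$}  FOLLOW(C)={$}

FOLLOW(A) = ["c"]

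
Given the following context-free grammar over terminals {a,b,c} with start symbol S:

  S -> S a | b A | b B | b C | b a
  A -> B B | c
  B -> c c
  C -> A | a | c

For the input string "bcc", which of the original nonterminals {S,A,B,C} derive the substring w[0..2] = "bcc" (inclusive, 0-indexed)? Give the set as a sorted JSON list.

Convert to CNF:
  S -> S T1 | T2 A | T2 B | T2 C | T2 T1
  A -> B B | c
  B -> T0 T0
  C -> B B | a | c
  T0 -> c
  T1 -> a
  T2 -> b

Fill CYK table bottom-up (cells [i..j] with 0 ≤ i ≤ j ≤ 2 only):
  [0..0]={T2}  "b"  orig:{}
  [1..1]={A,C,T0}  "c"  orig:{A,C}
  [2..2]={A,C,T0}  "c"  orig:{A,C}
  [0..1]={S}  "bc"
  [1..2]={B}  "cc"
  [0..2]={S}  "bcc"

Original NTs in T[0,2] deriving "bcc": ["S"]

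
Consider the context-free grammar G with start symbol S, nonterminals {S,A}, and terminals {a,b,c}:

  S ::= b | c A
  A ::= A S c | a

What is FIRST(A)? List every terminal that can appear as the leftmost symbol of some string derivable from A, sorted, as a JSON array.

FIRST sets, iterate to fixpoint:
iter 1:
  A via A→a: +{a}
  S via S→b: +{b}
  S via S→c A: +{c}
  FIRST[S]={b,c}  FIRST[A]={a}
iter 2: done
  FIRST[S]={b,c}  FIRST[A]={a}

FIRST(A) = ["a"]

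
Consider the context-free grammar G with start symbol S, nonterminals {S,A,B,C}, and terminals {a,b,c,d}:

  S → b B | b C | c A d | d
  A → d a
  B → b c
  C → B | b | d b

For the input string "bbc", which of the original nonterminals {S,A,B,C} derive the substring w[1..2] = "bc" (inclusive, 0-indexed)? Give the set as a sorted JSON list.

CNF form of G:
  S -> T2 B | T2 C | T3 X4 | d
  A -> T0 T1
  B -> T2 T3
  C -> T0 T2 | T2 T3 | b
  T0 -> d
  T1 -> a
  T2 -> b
  T3 -> c
  X4 -> A T0

CYK table (by increasing span), restricted to cells inside w[1..2]:
  cell(1,1) b: {C,T2}  orig:{C}
  cell(2,2) c: {T3}  orig:{}
  cell(1,2) bc: {B,C}

Original NTs in T[1,2] deriving "bc": ["B", "C"]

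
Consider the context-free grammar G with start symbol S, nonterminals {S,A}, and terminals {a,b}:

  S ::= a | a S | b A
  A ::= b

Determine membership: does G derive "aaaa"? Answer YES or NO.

Convert to CNF:
  S -> T0 S | T1 A | a
  A -> b
  T0 -> a
  T1 -> b

Fill CYK table bottom-up:
  cell(0,0) a: {S,T0}  orig:{S}
  cell(1,1) a: {S,T0}  orig:{S}
  cell(2,2) a: {S,T0}  orig:{S}
  cell(3,3) a: {S,T0}  orig:{S}
  cell(0,1) aa: {S}
  cell(1,2) aa: {S}
  cell(2,3) aa: {S}
  cell(0,2) aaa: {S}
  cell(1,3) aaa: {S}
  cell(0,3) aaaa: {S}

S ∈ T[0,3] ⇒ YES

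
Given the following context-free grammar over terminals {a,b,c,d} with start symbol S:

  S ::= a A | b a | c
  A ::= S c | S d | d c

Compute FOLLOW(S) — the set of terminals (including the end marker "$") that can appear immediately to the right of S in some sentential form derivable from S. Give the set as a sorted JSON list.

FIRST sets, iterate to fixpoint:
pass 1:
  A via A→d c: +{d}
  S via S→a A: +{a}
  S via S→b a: +{b}
  S via S→c: +{c}
  FIRST(S)={a,b,c}  FIRST(A)={d}
pass 2:
  A via A→S c: +{a,b,c}
  FIRST(S)={a,b,c}  FIRST(A)={a,b,c,d}
pass 3: (no change)
  FIRST(S)={a,b,c}  FIRST(A)={a,b,c,d}

FOLLOW sets:
FOLLOW(S) := {$}
round 1:
  A→S c: FOLLOW(S) ⊇ FIRST(c) = {c}; new: +{c}
  A→S d: FOLLOW(S) ⊇ FIRST(d) = {d}; new: +{d}
  S→a A: FOLLOW(A) ⊇ FOLLOW(S) ⊇ {$,c,d}; new: +{$,c,d}
  FOLLOW[S]={$,c,d}  FOLLOW[A]={$,c,d}
round 2: (no change)
  FOLLOW[S]={$,c,d}  FOLLOW[A]={$,c,d}

FOLLOW(S) = ["$", "c", "d"]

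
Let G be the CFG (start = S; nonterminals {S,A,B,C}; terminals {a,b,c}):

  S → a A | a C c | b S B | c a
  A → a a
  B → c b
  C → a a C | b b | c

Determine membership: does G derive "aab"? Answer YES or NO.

Convert to CNF:
  S -> T0 A | T0 X4 | T1 T0 | T2 X5
  A -> T0 T0
  B -> T1 T2
  C -> T0 X3 | T2 T2 | c
  T0 -> a
  T1 -> c
  T2 -> b
  X3 -> T0 C
  X4 -> C T1
  X5 -> S B

CYK fill:
  [0..0]={T0}  "a"  orig:{}
  [1..1]={T0}  "a"  orig:{}
  [2..2]={T2}  "b"  orig:{}
  [0..1]={A}  "aa"
  [1..2]=∅  "ab"
  [0..2]=∅  "aab"

S ∉ T[0,2] ⇒ NO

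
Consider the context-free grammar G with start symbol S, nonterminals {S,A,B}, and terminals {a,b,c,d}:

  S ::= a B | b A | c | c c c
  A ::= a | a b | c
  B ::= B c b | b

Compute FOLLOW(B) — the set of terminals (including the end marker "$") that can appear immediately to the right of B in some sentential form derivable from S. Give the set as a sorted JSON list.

FIRST sets, iterate to fixpoint:
pass 1:
  A via A→a: +{a}
  A via A→c: +{c}
  B via B→b: +{b}
  S via S→a B: +{a}
  S via S→b A: +{b}
  S via S→c: +{c}
  S: {a,b,c}  A: {a,c}  B: {b}
pass 2: done
  S: {a,b,c}  A: {a,c}  B: {b}

Compute FOLLOW by fixpoint:
seed FOLLOW(S) with $
pass 1:
  B→B c b: FOLLOW(B) ⊇ FIRST(c) = {c}; new: +{c}
  S→a B: FOLLOW(B) ⊇ FOLLOW(S) ⊇ {$}; new: +{$}
  S→b A: FOLLOW(A) ⊇ FOLLOW(S) ⊇ {$}; new: +{$}
  FOLLOW(S)={$}  FOLLOW(A)={$}  FOLLOW(B)={$,c}
pass 2: done
  FOLLOW(S)={$}  FOLLOW(A)={$}  FOLLOW(B)={$,c}

FOLLOW(B) = ["$", "c"]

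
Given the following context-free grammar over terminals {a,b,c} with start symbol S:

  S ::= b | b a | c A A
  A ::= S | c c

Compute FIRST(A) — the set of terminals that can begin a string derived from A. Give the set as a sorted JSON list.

FIRST iteration:
round 1:
  A via A→c c: +{c}
  S via S→b: +{b}
  S via S→c A A: +{c}
  S: {b,c}  A: {c}
round 2:
  A via A→S: +{b}
  S: {b,c}  A: {b,c}
round 3: done
  S: {b,c}  A: {b,c}

FIRST(A) = ["b", "c"]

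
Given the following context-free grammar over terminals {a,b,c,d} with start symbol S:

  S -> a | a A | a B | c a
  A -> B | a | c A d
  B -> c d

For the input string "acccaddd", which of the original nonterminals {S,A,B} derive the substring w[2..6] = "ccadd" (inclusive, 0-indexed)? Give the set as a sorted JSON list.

Convert to CNF:
  S -> T0 T2 | T2 A | T2 B | a
  A -> T0 T1 | T0 X3 | a
  B -> T0 T1
  T0 -> c
  T1 -> d
  T2 -> a
  X3 -> A T1

CYK fill — only the sub-triangle for w[2..6]:
  T[2,2] 'c' = {T0}  orig:{}
  T[3,3] 'c' = {T0}  orig:{}
  T[4,4] 'a' = {A,S,T2}  orig:{A,S}
  T[5,5] 'd' = {T1}  orig:{}
  T[6,6] 'd' = {T1}  orig:{}
  T[2,3] 'cc' = ∅
  T[3,4] 'ca' = {S}
  T[4,5] 'ad' = {X3}  orig:{}
  T[5,6] 'dd' = ∅
  T[2,4] 'cca' = ∅
  T[3,5] 'cad' = {A}
  T[4,6] 'add' = ∅
  T[2,5] 'ccad' = ∅
  T[3,6] 'cadd' = {X3}  orig:{}
  T[2,6] 'ccadd' = {A}

Original NTs in T[2,6] deriving "ccadd": ["A"]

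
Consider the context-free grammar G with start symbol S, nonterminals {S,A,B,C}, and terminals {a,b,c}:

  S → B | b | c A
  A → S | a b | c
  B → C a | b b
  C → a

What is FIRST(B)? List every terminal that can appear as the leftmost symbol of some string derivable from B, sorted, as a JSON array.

Compute FIRST by fixpoint:
pass 1:
  A via A→a b: +{a}
  A via A→c: +{c}
  B via B→b b: +{b}
  C via C→a: +{a}
  S via S→B: +{b}
  S via S→c A: +{c}
  FIRST(S)={b,c}  FIRST(A)={a,c}  FIRST(B)={b}  FIRST(C)={a}
pass 2:
  A via A→S: +{b}
  B via B→C a: +{a}
  S via S→B: +{a}
  FIRST(S)={a,b,c}  FIRST(A)={a,b,c}  FIRST(B)={a,b}  FIRST(C)={a}
pass 3: — fixpoint
  FIRST(S)={a,b,c}  FIRST(A)={a,b,c}  FIRST(B)={a,b}  FIRST(C)={a}

FIRST(B) = ["a", "b"]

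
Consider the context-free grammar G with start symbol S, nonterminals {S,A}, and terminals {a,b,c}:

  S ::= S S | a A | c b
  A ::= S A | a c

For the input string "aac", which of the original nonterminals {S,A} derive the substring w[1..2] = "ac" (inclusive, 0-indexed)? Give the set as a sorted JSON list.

CNF form of G:
  S -> S S | T0 A | T1 T2
  A -> S A | T0 T1
  T0 -> a
  T1 -> c
  T2 -> b

CYK fill (cells [i..j] with 1 ≤ i ≤ j ≤ 2 only):
  [1..1]={T0}  "a"  orig:{}
  [2..2]={T1}  "c"  orig:{}
  [1..2]={A}  "ac"

Original NTs in T[1,2] deriving "ac": ["A"]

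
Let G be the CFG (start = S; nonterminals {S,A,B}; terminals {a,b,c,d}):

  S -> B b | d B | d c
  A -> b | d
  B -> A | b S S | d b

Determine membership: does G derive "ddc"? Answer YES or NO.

Convert to CNF:
  S -> B T0 | T1 B | T1 T2
  A -> b | d
  B -> T0 X3 | T1 T0 | b | d
  T0 -> b
  T1 -> d
  T2 -> c
  X3 -> S S

CYK table (by increasing span):
  [0..0]={A,B,T1}  "d"  orig:{A,B}
  [1..1]={A,B,T1}  "d"  orig:{A,B}
  [2..2]={T2}  "c"  orig:{}
  [0..1]={S}  "dd"
  [1..2]={S}  "dc"
  [0..2]=∅  "ddc"

S ∉ T[0,2] ⇒ NO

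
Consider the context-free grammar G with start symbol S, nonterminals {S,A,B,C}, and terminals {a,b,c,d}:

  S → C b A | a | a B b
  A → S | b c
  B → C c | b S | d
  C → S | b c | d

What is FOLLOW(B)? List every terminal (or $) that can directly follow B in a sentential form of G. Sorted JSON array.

FIRST iteration:
[1]
  A via A→b c: +{b}
  B via B→b S: +{b}
  B via B→d: +{d}
  C via C→b c: +{b}
  C via C→d: +{d}
  S via S→C b A: +{b,d}
  S via S→a: +{a}
  FIRST[S]={a,b,d}  FIRST[A]={b}  FIRST[B]={b,d}  FIRST[C]={b,d}
[2]
  A via A→S: +{a,d}
  C via C→S: +{a}
  FIRST[S]={a,b,d}  FIRST[A]={a,b,d}  FIRST[B]={b,d}  FIRST[C]={a,b,d}
[3]
  B via B→C c: +{a}
  FIRST[S]={a,b,d}  FIRST[A]={a,b,d}  FIRST[B]={a,b,d}  FIRST[C]={a,b,d}
[4] (stable)
  FIRST[S]={a,b,d}  FIRST[A]={a,b,d}  FIRST[B]={a,b,d}  FIRST[C]={a,b,d}

FOLLOW iteration:
FOLLOW(S) := {$}
pass 1:
  B→C c: FOLLOW(C) ⊇ FIRST(c) = {c}; new: +{c}
  C→S: FOLLOW(S) ⊇ FOLLOW(C) ⊇ {c}; new: +{c}
  S→C b A: FOLLOW(C) ⊇ FIRST(b) = {b}; new: +{b}
  S→C b A: FOLLOW(A) ⊇ FOLLOW(S) ⊇ {$,c}; new: +{$,c}
  S→a B b: FOLLOW(B) ⊇ FIRST(b) = {b}; new: +{b}
  S: {$,c}  A: {$,c}  B: {b}  C: {b,c}
pass 2:
  B→b S: FOLLOW(S) ⊇ FOLLOW(B) ⊇ {b}; new: +{b}
  S→C b A: FOLLOW(A) ⊇ FOLLOW(S) ⊇ {$,b,c}; new: +{b}
  S: {$,b,c}  A: {$,b,c}  B: {b}  C: {b,c}
pass 3: done
  S: {$,b,c}  A: {$,b,c}  B: {b}  C: {b,c}

FOLLOW(B) = ["b"]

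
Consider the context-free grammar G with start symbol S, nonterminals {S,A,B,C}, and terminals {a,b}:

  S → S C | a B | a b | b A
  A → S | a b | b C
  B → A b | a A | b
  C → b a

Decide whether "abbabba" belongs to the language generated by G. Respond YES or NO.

Convert to CNF:
  S -> S C | T0 B | T0 T1 | T1 A
  A -> S C | T0 B | T0 T1 | T1 A | T1 C
  B -> A T1 | T0 A | b
  C -> T1 T0
  T0 -> a
  T1 -> b

CYK table (by increasing span):
  T[0,0] 'a' = {T0}  orig:{}
  T[1,1] 'b' = {B,T1}  orig:{B}
  T[2,2] 'b' = {B,T1}  orig:{B}
  T[3,3] 'a' = {T0}  orig:{}
  T[4,4] 'b' = {B,T1}  orig:{B}
  T[5,5] 'b' = {B,T1}  orig:{B}
  T[6,6] 'a' = {T0}  orig:{}
  T[0,1] 'ab' = {A,S}
  T[1,2] 'bb' = ∅
  T[2,3] 'ba' = {C}
  T[3,4] 'ab' = {A,S}
  T[4,5] 'bb' = ∅
  T[5,6] 'ba' = {C}
  T[0,2] 'abb' = {B}
  T[1,3] 'bba' = {A}
  T[2,4] 'bab' = {A,S}
  T[3,5] 'abb' = {B}
  T[4,6] 'bba' = {A}
  T[0,3] 'abba' = {A,B,S}
  T[1,4] 'bbab' = {A,B,S}
  T[2,5] 'babb' = {B}
  T[3,6] 'abba' = {A,B,S}
  T[0,4] 'abbab' = {A,B,S}
  T[1,5] 'bbabb' = {B}
  T[2,6] 'babba' = {A,S}
  T[0,5] 'abbabb' = {A,B,S}
  T[1,6] 'bbabba' = {A,S}
  T[0,6] 'abbabba' = {A,B,S}

S ∈ T[0,6] ⇒ YES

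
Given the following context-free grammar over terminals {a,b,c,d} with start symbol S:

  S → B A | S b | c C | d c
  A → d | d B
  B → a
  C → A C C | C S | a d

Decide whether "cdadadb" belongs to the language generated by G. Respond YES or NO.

Convert to CNF:
  S -> B A | S T2 | T0 T3 | T3 C
  A -> T0 B | d
  B -> a
  C -> A X4 | C S | T1 T0
  T0 -> d
  T1 -> a
  T2 -> b
  T3 -> c
  X4 -> C C

CYK table (by increasing span):
  [0..0]={T3}  "c"  orig:{}
  [1..1]={A,T0}  "d"  orig:{A}
  [2..2]={B,T1}  "a"  orig:{B}
  [3..3]={A,T0}  "d"  orig:{A}
  [4..4]={B,T1}  "a"  orig:{B}
  [5..5]={A,T0}  "d"  orig:{A}
  [6..6]={T2}  "b"  orig:{}
  [0..1]=∅  "cd"
  [1..2]={A}  "da"
  [2..3]={C,S}  "ad"
  [3..4]={A}  "da"
  [4..5]={C,S}  "ad"
  [5..6]=∅  "db"
  [0..2]=∅  "cda"
  [1..3]=∅  "dad"
  [2..4]={S}  "ada"
  [3..5]=∅  "dad"
  [4..6]={S}  "adb"
  [0..3]=∅  "cdad"
  [1..4]=∅  "dada"
  [2..5]={C,X4}  "adad"  orig:{C}
  [3..6]=∅  "dadb"
  [0..4]=∅  "cdada"
  [1..5]={C}  "dadad"
  [2..6]={C}  "adadb"
  [0..5]={S}  "cdadad"
  [1..6]=∅  "dadadb"
  [0..6]={S}  "cdadadb"

S ∈ T[0,6] ⇒ YES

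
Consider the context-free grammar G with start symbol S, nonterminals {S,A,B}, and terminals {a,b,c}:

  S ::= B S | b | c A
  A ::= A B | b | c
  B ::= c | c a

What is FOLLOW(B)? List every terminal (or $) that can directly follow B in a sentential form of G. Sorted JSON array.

Compute FIRST by fixpoint:
round 1:
  A via A→b: +{b}
  A via A→c: +{c}
  B via B→c: +{c}
  S via S→B S: +{c}
  S via S→b: +{b}
  FIRST[S]={b,c}  FIRST[A]={b,c}  FIRST[B]={c}
round 2: done
  FIRST[S]={b,c}  FIRST[A]={b,c}  FIRST[B]={c}

FOLLOW sets:
FOLLOW(S) := {$}
pass 1:
  A→A B: FOLLOW(A) ⊇ FIRST(B) = {c}; new: +{c}
  A→A B: FOLLOW(B) ⊇ FOLLOW(A) ⊇ {c}; new: +{c}
  S→B S: FOLLOW(B) ⊇ FIRST(S) = {b,c}; new: +{b}
  S→c A: FOLLOW(A) ⊇ FOLLOW(S) ⊇ {$}; new: +{$}
  FOLLOW(S)={$}  FOLLOW(A)={$,c}  FOLLOW(B)={b,c}
pass 2:
  A→A B: FOLLOW(B) ⊇ FOLLOW(A) ⊇ {$,c}; new: +{$}
  FOLLOW(S)={$}  FOLLOW(A)={$,c}  FOLLOW(B)={$,b,c}
pass 3: (stable)
  FOLLOW(S)={$}  FOLLOW(A)={$,c}  FOLLOW(B)={$,b,c}

FOLLOW(B) = ["$", "b", "c"]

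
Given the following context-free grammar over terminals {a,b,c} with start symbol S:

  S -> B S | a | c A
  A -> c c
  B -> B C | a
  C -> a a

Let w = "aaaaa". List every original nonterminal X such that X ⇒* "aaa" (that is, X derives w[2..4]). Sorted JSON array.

Convert to CNF:
  S -> B S | T0 A | a
  A -> T0 T0
  B -> B C | a
  C -> T1 T1
  T0 -> c
  T1 -> a

Fill CYK table bottom-up (cells [i..j] with 2 ≤ i ≤ j ≤ 4 only):
  cell(2,2) a: {B,S,T1}  orig:{B,S}
  cell(3,3) a: {B,S,T1}  orig:{B,S}
  cell(4,4) a: {B,S,T1}  orig:{B,S}
  cell(2,3) aa: {C,S}
  cell(3,4) aa: {C,S}
  cell(2,4) aaa: {B,S}

Original NTs in T[2,4] deriving "aaa": ["B", "S"]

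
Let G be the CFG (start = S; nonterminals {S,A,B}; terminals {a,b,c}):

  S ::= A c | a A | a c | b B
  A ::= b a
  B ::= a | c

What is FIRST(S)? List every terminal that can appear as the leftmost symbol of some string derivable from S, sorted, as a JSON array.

FIRST iteration:
pass 1:
  A via A→b a: +{b}
  B via B→a: +{a}
  B via B→c: +{c}
  S via S→A c: +{b}
  S via S→a A: +{a}
  FIRST(S)={a,b}  FIRST(A)={b}  FIRST(B)={a,c}
pass 2: (no change)
  FIRST(S)={a,b}  FIRST(A)={b}  FIRST(B)={a,c}

FIRST(S) = ["a", "b"]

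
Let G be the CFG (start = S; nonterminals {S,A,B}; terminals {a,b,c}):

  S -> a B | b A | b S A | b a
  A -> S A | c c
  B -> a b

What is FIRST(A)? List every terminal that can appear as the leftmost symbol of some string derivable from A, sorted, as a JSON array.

FIRST iteration:
iter 1:
  A via A→c c: +{c}
  B via B→a b: +{a}
  S via S→a B: +{a}
  S via S→b A: +{b}
  FIRST[S]={a,b}  FIRST[A]={c}  FIRST[B]={a}
iter 2:
  A via A→S A: +{a,b}
  FIRST[S]={a,b}  FIRST[A]={a,b,c}  FIRST[B]={a}
iter 3: (stable)
  FIRST[S]={a,b}  FIRST[A]={a,b,c}  FIRST[B]={a}

FIRST(A) = ["a", "b", "c"]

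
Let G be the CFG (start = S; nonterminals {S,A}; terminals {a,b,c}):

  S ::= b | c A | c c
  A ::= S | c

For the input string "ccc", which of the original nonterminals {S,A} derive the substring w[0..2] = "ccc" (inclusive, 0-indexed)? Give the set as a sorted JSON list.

CNF form of G:
  S -> T0 A | T0 T0 | b
  A -> T0 A | T0 T0 | b | c
  T0 -> c

Fill CYK table bottom-up — only the sub-triangle for w[0..2]:
  [0..0]={A,T0}  "c"  orig:{A}
  [1..1]={A,T0}  "c"  orig:{A}
  [2..2]={A,T0}  "c"  orig:{A}
  [0..1]={A,S}  "cc"
  [1..2]={A,S}  "cc"
  [0..2]={A,S}  "ccc"

Original NTs in T[0,2] deriving "ccc": ["A", "S"]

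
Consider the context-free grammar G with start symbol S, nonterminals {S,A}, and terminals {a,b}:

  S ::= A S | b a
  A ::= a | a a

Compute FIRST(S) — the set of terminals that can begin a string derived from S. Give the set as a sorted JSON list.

Compute FIRST by fixpoint:
round 1:
  A via A→a: +{a}
  S via S→A S: +{a}
  S via S→b a: +{b}
  FIRST(S)={a,b}  FIRST(A)={a}
round 2: done
  FIRST(S)={a,b}  FIRST(A)={a}

FIRST(S) = ["a", "b"]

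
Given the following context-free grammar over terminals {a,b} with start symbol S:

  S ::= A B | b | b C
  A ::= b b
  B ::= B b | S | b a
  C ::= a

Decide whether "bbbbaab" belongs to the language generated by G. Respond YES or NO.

Convert to CNF:
  S -> A B | T0 C | b
  A -> T0 T0
  B -> A B | B T0 | T0 C | T0 T1 | b
  C -> a
  T0 -> b
  T1 -> a

Fill CYK table bottom-up:
  [0..0]={B,S,T0}  "b"  orig:{B,S}
  [1..1]={B,S,T0}  "b"  orig:{B,S}
  [2..2]={B,S,T0}  "b"  orig:{B,S}
  [3..3]={B,S,T0}  "b"  orig:{B,S}
  [4..4]={C,T1}  "a"  orig:{C}
  [5..5]={C,T1}  "a"  orig:{C}
  [6..6]={B,S,T0}  "b"  orig:{B,S}
  [0..1]={A,B}  "bb"
  [1..2]={A,B}  "bb"
  [2..3]={A,B}  "bb"
  [3..4]={B,S}  "ba"
  [4..5]=∅  "aa"
  [5..6]=∅  "ab"
  [0..2]={B,S}  "bbb"
  [1..3]={B,S}  "bbb"
  [2..4]=∅  "bba"
  [3..5]=∅  "baa"
  [4..6]=∅  "aab"
  [0..3]={B,S}  "bbbb"
  [1..4]={B,S}  "bbba"
  [2..5]=∅  "bbaa"
  [3..6]=∅  "baab"
  [0..4]=∅  "bbbba"
  [1..5]=∅  "bbbaa"
  [2..6]=∅  "bbaab"
  [0..5]=∅  "bbbbaa"
  [1..6]=∅  "bbbaab"
  [0..6]=∅  "bbbbaab"

S ∉ T[0,6] ⇒ NO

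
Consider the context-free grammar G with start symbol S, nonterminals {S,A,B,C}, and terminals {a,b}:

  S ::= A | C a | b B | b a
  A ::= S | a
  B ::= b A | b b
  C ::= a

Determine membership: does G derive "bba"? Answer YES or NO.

CNF form of G:
  S -> C T0 | T1 B | T1 T0 | a
  A -> C T0 | T1 B | T1 T0 | a
  B -> T1 A | T1 T1
  C -> a
  T0 -> a
  T1 -> b

CYK table (by increasing span):
  [0..0]={T1}  "b"  orig:{}
  [1..1]={T1}  "b"  orig:{}
  [2..2]={A,C,S,T0}  "a"  orig:{A,C,S}
  [0..1]={B}  "bb"
  [1..2]={A,B,S}  "ba"
  [0..2]={A,B,S}  "bba"

S ∈ T[0,2] ⇒ YES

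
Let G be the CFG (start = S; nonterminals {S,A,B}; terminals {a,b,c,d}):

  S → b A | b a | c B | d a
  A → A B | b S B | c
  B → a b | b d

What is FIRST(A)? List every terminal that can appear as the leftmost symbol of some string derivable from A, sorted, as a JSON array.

Compute FIRST by fixpoint:
[1]
  A via A→b S B: +{b}
  A via A→c: +{c}
  B via B→a b: +{a}
  B via B→b d: +{b}
  S via S→b A: +{b}
  S via S→c B: +{c}
  S via S→d a: +{d}
  S: {b,c,d}  A: {b,c}  B: {a,b}
[2] — fixpoint
  S: {b,c,d}  A: {b,c}  B: {a,b}

FIRST(A) = ["b", "c"]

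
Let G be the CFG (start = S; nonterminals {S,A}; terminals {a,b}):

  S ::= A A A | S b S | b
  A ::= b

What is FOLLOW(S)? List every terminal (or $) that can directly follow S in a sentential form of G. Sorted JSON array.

FIRST iteration:
round 1:
  A via A→b: +{b}
  S via S→A A A: +{b}
  S: {b}  A: {b}
round 2: — fixpoint
  S: {b}  A: {b}

FOLLOW iteration:
FOLLOW(S) := {$}
[1]
  S→A A A: FOLLOW(A) ⊇ FIRST(A) = {b}; new: +{b}
  S→A A A: FOLLOW(A) ⊇ FOLLOW(S) ⊇ {$}; new: +{$}
  S→S b S: FOLLOW(S) ⊇ FIRST(b) = {b}; new: +{b}
  FOLLOW(S)={$,b}  FOLLOW(A)={$,b}
[2] (no change)
  FOLLOW(S)={$,b}  FOLLOW(A)={$,b}

FOLLOW(S) = ["$", "b"]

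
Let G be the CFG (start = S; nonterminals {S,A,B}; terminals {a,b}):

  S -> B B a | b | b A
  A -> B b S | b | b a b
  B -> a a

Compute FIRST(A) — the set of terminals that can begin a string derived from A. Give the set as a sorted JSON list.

FIRST iteration:
[1]
  A via A→b: +{b}
  B via B→a a: +{a}
  S via S→B B a: +{a}
  S via S→b: +{b}
  FIRST[S]={a,b}  FIRST[A]={b}  FIRST[B]={a}
[2]
  A via A→B b S: +{a}
  FIRST[S]={a,b}  FIRST[A]={a,b}  FIRST[B]={a}
[3] (no change)
  FIRST[S]={a,b}  FIRST[A]={a,b}  FIRST[B]={a}

FIRST(A) = ["a", "b"]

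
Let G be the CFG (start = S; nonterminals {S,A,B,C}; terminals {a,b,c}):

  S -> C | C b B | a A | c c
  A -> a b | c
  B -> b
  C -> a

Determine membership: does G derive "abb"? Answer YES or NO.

Convert to CNF:
  S -> C X3 | T0 A | T2 T2 | a
  A -> T0 T1 | c
  B -> b
  C -> a
  T0 -> a
  T1 -> b
  T2 -> c
  X3 -> T1 B

CYK fill:
  T[0,0] 'a' = {C,S,T0}  orig:{C,S}
  T[1,1] 'b' = {B,T1}  orig:{B}
  T[2,2] 'b' = {B,T1}  orig:{B}
  T[0,1] 'ab' = {A}
  T[1,2] 'bb' = {X3}  orig:{}
  T[0,2] 'abb' = {S}

S ∈ T[0,2] ⇒ YES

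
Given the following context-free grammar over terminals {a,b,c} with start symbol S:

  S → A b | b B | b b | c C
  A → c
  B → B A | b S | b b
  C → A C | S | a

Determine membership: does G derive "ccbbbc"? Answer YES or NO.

Convert to CNF:
  S -> A T0 | T0 B | T0 T0 | T1 C
  A -> c
  B -> B A | T0 S | T0 T0
  C -> A C | A T0 | T0 B | T0 T0 | T1 C | a
  T0 -> b
  T1 -> c

CYK table (by increasing span):
  T[0,0] 'c' = {A,T1}  orig:{A}
  T[1,1] 'c' = {A,T1}  orig:{A}
  T[2,2] 'b' = {T0}  orig:{}
  T[3,3] 'b' = {T0}  orig:{}
  T[4,4] 'b' = {T0}  orig:{}
  T[5,5] 'c' = {A,T1}  orig:{A}
  T[0,1] 'cc' = ∅
  T[1,2] 'cb' = {C,S}
  T[2,3] 'bb' = {B,C,S}
  T[3,4] 'bb' = {B,C,S}
  T[4,5] 'bc' = ∅
  T[0,2] 'ccb' = {C,S}
  T[1,3] 'cbb' = {C,S}
  T[2,4] 'bbb' = {B,C,S}
  T[3,5] 'bbc' = {B}
  T[0,3] 'ccbb' = {C,S}
  T[1,4] 'cbbb' = {C,S}
  T[2,5] 'bbbc' = {B,C,S}
  T[0,4] 'ccbbb' = {C,S}
  T[1,5] 'cbbbc' = {C,S}
  T[0,5] 'ccbbbc' = {C,S}

S ∈ T[0,5] ⇒ YES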